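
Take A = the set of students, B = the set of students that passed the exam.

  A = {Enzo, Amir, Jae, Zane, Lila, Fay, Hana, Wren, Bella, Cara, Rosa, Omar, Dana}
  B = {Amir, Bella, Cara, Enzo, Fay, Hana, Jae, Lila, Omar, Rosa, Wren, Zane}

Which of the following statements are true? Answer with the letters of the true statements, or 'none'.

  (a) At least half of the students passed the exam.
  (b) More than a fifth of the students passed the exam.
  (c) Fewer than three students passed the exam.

|A| = 13, |A ∩ B| = 12, |A ∖ B| = 1.
(a) |A ∩ B| ≥ |A ∖ B|: holds.
(b) |A ∩ B| / |A| > 1/5: holds.
(c) |A ∩ B| < 3: fails.

(a), (b)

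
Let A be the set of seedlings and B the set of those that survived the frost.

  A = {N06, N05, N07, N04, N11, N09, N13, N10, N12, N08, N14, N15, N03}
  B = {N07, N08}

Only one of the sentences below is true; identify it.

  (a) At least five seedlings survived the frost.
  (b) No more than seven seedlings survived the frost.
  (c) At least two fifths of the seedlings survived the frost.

(b)

|A| = 13, |A ∩ B| = 2, |A ∖ B| = 11.
(a) requires |A ∩ B| ≥ 5: false.
(b) requires |A ∩ B| ≤ 7: true.
(c) requires |A ∩ B| / |A| ≥ 2/5: false.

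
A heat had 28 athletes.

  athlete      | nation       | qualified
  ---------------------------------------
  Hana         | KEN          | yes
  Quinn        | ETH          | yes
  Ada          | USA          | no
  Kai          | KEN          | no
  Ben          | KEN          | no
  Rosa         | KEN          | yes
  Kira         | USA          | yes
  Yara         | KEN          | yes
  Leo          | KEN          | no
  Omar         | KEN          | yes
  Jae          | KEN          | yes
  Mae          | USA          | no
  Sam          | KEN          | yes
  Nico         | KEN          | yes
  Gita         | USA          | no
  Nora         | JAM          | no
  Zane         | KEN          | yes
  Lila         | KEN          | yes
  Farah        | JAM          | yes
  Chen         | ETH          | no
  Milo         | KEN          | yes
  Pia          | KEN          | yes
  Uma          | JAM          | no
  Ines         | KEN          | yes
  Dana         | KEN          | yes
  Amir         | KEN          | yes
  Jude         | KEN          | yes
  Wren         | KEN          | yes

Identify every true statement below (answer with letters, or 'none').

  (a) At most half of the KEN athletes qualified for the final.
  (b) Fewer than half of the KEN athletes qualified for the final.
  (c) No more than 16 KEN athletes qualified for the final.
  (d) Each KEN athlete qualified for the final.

|A| = 19, |A ∩ B| = 16, |A ∖ B| = 3.
(a) |A ∩ B| ≤ |A ∖ B|: fails.
(b) |A ∩ B| < |A ∖ B|: fails.
(c) |A ∩ B| ≤ 16: holds.
(d) A ⊆ B, i.e. every element of A is in B (|A ∖ B| = 0): fails.

(c)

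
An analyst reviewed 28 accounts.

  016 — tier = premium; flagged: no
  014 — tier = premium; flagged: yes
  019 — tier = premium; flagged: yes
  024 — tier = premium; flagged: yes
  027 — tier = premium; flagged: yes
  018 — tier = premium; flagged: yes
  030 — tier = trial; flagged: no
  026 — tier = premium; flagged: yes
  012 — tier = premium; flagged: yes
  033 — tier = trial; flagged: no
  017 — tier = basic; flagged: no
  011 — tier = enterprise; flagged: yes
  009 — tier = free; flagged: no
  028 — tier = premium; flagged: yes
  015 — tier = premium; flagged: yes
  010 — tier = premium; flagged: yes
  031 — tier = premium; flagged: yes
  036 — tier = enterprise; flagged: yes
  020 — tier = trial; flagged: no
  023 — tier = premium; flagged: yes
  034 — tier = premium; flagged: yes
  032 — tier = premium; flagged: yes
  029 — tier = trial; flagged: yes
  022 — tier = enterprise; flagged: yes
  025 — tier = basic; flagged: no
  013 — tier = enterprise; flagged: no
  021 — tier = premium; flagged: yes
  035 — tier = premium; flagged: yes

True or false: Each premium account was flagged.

False

Truth condition: A ⊆ B, i.e. every element of A is in B (|A ∖ B| = 0).
|A| = 17, |A ∩ B| = 16, |A ∖ B| = 1.
So the statement is false.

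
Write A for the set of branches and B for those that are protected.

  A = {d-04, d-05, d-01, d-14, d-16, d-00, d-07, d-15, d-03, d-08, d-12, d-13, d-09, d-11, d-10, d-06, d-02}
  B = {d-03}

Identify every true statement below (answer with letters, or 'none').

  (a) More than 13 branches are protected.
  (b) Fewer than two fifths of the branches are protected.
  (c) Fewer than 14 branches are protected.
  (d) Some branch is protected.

(b), (c), (d)

|A| = 17, |A ∩ B| = 1, |A ∖ B| = 16.
(a) |A ∩ B| > 13: fails.
(b) |A ∩ B| / |A| < 2/5: holds.
(c) |A ∩ B| < 14: holds.
(d) A ∩ B ≠ ∅ (|A ∩ B| ≥ 1): holds.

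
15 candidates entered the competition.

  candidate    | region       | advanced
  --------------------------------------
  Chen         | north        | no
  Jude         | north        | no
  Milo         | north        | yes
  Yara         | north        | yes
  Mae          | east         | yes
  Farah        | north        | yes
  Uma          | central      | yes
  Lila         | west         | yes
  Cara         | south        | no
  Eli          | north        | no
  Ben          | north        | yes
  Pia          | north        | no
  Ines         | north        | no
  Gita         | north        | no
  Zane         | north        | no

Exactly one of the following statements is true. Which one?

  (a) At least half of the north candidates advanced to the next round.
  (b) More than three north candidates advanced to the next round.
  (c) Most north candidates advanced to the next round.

(b)

|A| = 11, |A ∩ B| = 4, |A ∖ B| = 7.
(a) requires |A ∩ B| ≥ |A ∖ B|: false.
(b) requires |A ∩ B| > 3: true.
(c) requires |A ∩ B| > |A ∖ B|: false.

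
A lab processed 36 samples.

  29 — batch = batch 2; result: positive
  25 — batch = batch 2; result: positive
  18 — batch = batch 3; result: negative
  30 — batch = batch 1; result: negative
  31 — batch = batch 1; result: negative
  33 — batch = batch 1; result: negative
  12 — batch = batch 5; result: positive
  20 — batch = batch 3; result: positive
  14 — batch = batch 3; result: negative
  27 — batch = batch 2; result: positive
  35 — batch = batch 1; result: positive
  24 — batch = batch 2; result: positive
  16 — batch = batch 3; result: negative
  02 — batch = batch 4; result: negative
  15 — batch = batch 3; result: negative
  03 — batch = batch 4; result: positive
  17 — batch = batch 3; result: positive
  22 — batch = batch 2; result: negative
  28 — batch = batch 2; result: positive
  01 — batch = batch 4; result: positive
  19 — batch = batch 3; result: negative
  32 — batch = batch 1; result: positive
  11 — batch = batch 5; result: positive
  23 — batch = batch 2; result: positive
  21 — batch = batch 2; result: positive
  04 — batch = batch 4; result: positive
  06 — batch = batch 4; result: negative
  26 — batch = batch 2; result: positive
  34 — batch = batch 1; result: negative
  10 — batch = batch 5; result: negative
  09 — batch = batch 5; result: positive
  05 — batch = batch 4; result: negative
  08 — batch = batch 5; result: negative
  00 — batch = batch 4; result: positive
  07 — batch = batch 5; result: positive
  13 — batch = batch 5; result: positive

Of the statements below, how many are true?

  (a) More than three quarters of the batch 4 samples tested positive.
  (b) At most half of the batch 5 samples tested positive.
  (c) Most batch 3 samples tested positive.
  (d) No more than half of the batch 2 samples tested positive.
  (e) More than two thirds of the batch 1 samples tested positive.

0

(a) batch 4: |A| = 7, |A ∩ B| = 4; needs |A ∩ B| / |A| > 3/4 — false.
(b) batch 5: |A| = 7, |A ∩ B| = 5; needs |A ∩ B| ≤ |A ∖ B| — false.
(c) batch 3: |A| = 7, |A ∩ B| = 2; needs |A ∩ B| > |A ∖ B| — false.
(d) batch 2: |A| = 9, |A ∩ B| = 8; needs |A ∩ B| ≤ |A ∖ B| — false.
(e) batch 1: |A| = 6, |A ∩ B| = 2; needs |A ∩ B| / |A| > 2/3 — false.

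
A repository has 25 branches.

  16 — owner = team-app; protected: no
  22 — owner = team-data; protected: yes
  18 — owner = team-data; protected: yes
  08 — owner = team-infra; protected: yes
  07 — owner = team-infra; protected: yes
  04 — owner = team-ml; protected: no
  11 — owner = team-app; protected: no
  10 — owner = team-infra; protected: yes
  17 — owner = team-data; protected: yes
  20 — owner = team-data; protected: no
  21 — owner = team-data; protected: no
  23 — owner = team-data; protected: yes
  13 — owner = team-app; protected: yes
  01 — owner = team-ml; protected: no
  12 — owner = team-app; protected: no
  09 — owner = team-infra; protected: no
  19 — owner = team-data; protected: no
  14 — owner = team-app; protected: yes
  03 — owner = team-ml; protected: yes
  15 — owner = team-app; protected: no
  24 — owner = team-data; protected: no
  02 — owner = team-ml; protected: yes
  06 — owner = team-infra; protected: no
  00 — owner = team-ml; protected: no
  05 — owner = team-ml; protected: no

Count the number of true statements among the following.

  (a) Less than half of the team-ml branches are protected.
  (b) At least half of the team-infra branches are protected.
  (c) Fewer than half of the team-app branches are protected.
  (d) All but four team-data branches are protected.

(a) team-ml: |A| = 6, |A ∩ B| = 2; needs |A ∩ B| < |A ∖ B| — true.
(b) team-infra: |A| = 5, |A ∩ B| = 3; needs |A ∩ B| ≥ |A ∖ B| — true.
(c) team-app: |A| = 6, |A ∩ B| = 2; needs |A ∩ B| < |A ∖ B| — true.
(d) team-data: |A| = 8, |A ∩ B| = 4; needs |A ∖ B| = 4 — true.

4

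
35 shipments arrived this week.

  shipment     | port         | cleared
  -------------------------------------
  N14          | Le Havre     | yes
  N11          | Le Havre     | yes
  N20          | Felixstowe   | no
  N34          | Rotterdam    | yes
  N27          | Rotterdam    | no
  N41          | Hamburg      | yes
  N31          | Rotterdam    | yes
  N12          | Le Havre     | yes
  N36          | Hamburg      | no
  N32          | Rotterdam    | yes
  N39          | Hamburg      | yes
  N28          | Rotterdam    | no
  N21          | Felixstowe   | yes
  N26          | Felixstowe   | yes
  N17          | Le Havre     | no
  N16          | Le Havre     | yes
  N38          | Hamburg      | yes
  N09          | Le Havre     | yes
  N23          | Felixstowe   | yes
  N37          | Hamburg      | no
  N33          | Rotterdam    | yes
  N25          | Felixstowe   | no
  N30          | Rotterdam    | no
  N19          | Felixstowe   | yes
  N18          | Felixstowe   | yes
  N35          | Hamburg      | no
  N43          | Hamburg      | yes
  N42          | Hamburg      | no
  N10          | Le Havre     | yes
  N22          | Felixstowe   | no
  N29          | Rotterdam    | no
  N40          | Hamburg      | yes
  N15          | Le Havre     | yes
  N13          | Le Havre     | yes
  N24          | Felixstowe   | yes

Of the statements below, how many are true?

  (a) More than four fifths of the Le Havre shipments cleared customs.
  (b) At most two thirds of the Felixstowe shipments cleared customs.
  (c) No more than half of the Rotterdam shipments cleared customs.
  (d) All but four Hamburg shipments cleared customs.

(a) Le Havre: |A| = 9, |A ∩ B| = 8; needs |A ∩ B| / |A| > 4/5 — true.
(b) Felixstowe: |A| = 9, |A ∩ B| = 6; needs |A ∩ B| / |A| ≤ 2/3 — true.
(c) Rotterdam: |A| = 8, |A ∩ B| = 4; needs |A ∩ B| ≤ |A ∖ B| — true.
(d) Hamburg: |A| = 9, |A ∩ B| = 5; needs |A ∖ B| = 4 — true.

4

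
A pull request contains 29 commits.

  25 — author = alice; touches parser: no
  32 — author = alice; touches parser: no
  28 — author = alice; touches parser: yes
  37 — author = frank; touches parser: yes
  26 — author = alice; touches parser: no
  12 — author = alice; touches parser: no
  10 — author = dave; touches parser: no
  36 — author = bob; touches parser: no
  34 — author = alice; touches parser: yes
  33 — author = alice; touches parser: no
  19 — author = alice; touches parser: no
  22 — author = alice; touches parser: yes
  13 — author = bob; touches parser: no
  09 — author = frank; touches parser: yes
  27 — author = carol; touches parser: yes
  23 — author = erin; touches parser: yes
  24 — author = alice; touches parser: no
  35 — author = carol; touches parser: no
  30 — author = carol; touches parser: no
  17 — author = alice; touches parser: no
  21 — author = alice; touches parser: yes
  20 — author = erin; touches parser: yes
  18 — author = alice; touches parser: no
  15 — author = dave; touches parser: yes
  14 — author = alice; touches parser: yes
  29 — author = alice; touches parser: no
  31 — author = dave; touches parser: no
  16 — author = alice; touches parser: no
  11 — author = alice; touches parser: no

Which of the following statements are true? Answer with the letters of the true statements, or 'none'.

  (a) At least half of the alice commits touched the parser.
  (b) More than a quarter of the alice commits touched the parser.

(b)

|A| = 17, |A ∩ B| = 5, |A ∖ B| = 12.
(a) |A ∩ B| ≥ |A ∖ B|: fails.
(b) |A ∩ B| / |A| > 1/4: holds.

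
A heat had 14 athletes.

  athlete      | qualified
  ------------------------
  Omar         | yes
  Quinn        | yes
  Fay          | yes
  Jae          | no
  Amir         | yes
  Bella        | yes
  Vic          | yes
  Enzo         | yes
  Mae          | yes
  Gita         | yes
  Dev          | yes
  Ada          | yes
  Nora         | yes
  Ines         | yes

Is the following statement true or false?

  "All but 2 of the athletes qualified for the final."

The determiner here denotes the relation: |A ∖ B| = 2.
A (the restrictor) = {Omar, Quinn, Fay, Jae, Amir, Bella, Vic, Enzo, Mae, Gita, Dev, Ada, Nora, Ines}, |A| = 14.
A ∖ B = {Jae}, so |A ∖ B| = 1.
|A ∖ B| = 1, so the statement is false.

False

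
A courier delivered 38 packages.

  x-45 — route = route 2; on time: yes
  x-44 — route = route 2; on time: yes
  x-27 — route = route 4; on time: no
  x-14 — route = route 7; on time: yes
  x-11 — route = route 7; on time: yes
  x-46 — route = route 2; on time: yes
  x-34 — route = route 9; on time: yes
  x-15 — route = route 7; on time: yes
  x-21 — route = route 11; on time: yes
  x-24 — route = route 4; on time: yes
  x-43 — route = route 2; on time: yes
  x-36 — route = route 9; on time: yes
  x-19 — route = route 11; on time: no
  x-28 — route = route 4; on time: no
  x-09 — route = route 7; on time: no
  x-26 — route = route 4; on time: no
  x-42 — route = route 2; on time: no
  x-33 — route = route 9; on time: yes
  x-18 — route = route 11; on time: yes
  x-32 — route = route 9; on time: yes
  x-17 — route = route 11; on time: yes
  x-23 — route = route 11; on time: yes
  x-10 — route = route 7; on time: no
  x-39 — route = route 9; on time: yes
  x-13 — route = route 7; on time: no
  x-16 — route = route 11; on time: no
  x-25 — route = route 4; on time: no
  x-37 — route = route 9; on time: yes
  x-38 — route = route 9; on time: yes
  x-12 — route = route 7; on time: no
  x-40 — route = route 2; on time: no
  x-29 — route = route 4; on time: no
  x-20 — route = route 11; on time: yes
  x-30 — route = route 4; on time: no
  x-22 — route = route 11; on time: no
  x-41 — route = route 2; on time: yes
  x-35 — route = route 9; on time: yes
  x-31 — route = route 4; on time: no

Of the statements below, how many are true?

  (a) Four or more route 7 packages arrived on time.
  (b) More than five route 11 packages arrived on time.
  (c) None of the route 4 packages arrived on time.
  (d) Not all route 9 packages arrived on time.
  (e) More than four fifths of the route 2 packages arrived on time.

(a) route 7: |A| = 7, |A ∩ B| = 3; needs |A ∩ B| ≥ 4 — false.
(b) route 11: |A| = 8, |A ∩ B| = 5; needs |A ∩ B| > 5 — false.
(c) route 4: |A| = 8, |A ∩ B| = 1; needs A ∩ B = ∅ (|A ∩ B| = 0) — false.
(d) route 9: |A| = 8, |A ∩ B| = 8; needs A ⊄ B (|A ∖ B| ≥ 1) — false.
(e) route 2: |A| = 7, |A ∩ B| = 5; needs |A ∩ B| / |A| > 4/5 — false.

0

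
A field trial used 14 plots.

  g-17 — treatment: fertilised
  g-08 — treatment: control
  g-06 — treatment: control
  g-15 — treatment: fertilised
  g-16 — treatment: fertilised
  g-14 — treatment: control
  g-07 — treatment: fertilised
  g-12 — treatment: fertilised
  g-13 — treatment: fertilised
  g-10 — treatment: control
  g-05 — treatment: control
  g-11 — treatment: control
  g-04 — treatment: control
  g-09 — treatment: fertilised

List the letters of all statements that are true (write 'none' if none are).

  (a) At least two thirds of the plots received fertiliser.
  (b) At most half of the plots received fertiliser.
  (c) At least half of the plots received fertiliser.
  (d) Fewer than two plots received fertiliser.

(b), (c)

|A| = 14, |A ∩ B| = 7, |A ∖ B| = 7.
(a) |A ∩ B| / |A| ≥ 2/3: fails.
(b) |A ∩ B| ≤ |A ∖ B|: holds.
(c) |A ∩ B| ≥ |A ∖ B|: holds.
(d) |A ∩ B| < 2: fails.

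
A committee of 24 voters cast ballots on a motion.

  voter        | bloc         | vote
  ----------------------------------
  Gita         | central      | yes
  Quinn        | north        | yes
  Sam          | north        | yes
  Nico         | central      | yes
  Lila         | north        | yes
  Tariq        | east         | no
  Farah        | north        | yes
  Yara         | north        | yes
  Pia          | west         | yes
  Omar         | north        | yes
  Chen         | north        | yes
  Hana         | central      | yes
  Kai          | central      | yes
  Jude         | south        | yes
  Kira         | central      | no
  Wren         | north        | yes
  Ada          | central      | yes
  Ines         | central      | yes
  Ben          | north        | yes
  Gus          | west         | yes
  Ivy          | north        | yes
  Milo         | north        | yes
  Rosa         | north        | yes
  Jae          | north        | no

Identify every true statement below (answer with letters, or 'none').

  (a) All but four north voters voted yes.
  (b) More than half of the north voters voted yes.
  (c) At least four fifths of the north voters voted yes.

(b), (c)

|A| = 13, |A ∩ B| = 12, |A ∖ B| = 1.
(a) |A ∖ B| = 4: fails.
(b) |A ∩ B| > |A ∖ B|: holds.
(c) |A ∩ B| / |A| ≥ 4/5: holds.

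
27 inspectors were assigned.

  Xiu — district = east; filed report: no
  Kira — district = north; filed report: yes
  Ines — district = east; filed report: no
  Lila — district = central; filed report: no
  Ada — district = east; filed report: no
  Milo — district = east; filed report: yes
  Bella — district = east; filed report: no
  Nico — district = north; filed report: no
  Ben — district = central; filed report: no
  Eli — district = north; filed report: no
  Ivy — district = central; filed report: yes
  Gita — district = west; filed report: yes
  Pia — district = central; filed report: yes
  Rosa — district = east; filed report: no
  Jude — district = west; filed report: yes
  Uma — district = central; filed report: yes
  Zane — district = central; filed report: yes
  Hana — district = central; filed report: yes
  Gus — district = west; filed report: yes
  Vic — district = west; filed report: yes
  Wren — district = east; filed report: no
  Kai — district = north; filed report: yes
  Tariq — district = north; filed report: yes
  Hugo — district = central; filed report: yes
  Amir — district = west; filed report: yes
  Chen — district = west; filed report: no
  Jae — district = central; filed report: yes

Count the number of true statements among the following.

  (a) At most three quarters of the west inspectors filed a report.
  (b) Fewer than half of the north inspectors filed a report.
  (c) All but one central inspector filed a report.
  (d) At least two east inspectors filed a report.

(a) west: |A| = 6, |A ∩ B| = 5; needs |A ∩ B| / |A| ≤ 3/4 — false.
(b) north: |A| = 5, |A ∩ B| = 3; needs |A ∩ B| < |A ∖ B| — false.
(c) central: |A| = 9, |A ∩ B| = 7; needs |A ∖ B| = 1 — false.
(d) east: |A| = 7, |A ∩ B| = 1; needs |A ∩ B| ≥ 2 — false.

0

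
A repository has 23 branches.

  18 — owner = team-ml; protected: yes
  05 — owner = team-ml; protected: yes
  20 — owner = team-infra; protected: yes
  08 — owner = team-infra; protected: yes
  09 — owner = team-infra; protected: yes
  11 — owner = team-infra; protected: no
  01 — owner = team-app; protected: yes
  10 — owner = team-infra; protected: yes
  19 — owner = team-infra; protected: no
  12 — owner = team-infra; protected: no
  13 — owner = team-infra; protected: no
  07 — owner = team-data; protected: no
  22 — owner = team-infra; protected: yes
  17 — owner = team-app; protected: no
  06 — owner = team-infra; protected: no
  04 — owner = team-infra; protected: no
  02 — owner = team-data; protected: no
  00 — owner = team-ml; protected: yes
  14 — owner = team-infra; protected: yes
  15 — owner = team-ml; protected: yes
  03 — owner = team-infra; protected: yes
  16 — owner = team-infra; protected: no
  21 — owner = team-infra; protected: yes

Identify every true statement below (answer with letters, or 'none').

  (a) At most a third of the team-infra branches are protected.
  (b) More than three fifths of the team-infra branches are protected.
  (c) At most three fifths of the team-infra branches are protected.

|A| = 15, |A ∩ B| = 8, |A ∖ B| = 7.
(a) |A ∩ B| / |A| ≤ 1/3: fails.
(b) |A ∩ B| / |A| > 3/5: fails.
(c) |A ∩ B| / |A| ≤ 3/5: holds.

(c)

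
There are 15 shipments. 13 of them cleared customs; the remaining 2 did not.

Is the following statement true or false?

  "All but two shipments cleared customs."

True

Truth condition: |A ∖ B| = 2.
|A| = 15, |A ∩ B| = 13, |A ∖ B| = 2.
|A ∖ B| = 2, so the statement is true.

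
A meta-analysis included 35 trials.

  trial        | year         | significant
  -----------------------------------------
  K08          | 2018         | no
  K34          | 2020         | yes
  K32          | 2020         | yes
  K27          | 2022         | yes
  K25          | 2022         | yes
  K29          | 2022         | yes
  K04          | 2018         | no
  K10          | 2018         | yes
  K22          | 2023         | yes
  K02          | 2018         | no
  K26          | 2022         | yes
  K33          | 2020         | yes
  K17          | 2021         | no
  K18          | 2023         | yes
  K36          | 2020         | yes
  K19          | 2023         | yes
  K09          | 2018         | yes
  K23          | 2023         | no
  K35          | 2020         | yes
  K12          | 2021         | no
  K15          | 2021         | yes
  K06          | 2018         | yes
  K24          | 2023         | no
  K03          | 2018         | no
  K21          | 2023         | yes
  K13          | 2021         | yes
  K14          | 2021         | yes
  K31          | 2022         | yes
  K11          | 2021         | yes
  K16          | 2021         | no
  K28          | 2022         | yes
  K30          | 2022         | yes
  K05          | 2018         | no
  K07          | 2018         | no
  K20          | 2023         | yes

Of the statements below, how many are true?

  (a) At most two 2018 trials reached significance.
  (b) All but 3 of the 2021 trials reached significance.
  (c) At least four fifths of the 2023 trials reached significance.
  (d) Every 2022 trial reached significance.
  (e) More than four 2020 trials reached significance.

(a) 2018: |A| = 9, |A ∩ B| = 3; needs |A ∩ B| ≤ 2 — false.
(b) 2021: |A| = 7, |A ∩ B| = 4; needs |A ∖ B| = 3 — true.
(c) 2023: |A| = 7, |A ∩ B| = 5; needs |A ∩ B| / |A| ≥ 4/5 — false.
(d) 2022: |A| = 7, |A ∩ B| = 7; needs A ⊆ B, i.e. every element of A is in B (|A ∖ B| = 0) — true.
(e) 2020: |A| = 5, |A ∩ B| = 5; needs |A ∩ B| > 4 — true.

3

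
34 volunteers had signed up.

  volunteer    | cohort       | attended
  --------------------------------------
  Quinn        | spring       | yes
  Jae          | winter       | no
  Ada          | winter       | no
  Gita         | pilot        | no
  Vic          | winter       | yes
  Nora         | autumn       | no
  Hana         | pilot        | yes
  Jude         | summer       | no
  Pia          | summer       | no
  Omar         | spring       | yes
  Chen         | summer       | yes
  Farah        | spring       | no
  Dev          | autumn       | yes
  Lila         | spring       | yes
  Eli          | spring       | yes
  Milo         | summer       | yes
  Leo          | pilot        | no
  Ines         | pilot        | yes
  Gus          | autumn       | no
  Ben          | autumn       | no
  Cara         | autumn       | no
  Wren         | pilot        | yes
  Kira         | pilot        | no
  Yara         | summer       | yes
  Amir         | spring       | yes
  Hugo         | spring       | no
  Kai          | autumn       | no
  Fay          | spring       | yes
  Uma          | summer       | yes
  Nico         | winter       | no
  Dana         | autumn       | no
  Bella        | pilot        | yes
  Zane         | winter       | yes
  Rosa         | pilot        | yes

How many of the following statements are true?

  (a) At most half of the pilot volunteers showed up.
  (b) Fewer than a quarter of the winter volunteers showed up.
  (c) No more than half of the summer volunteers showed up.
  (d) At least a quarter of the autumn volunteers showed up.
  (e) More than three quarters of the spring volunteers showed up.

(a) pilot: |A| = 8, |A ∩ B| = 5; needs |A ∩ B| ≤ |A ∖ B| — false.
(b) winter: |A| = 5, |A ∩ B| = 2; needs |A ∩ B| / |A| < 1/4 — false.
(c) summer: |A| = 6, |A ∩ B| = 4; needs |A ∩ B| ≤ |A ∖ B| — false.
(d) autumn: |A| = 7, |A ∩ B| = 1; needs |A ∩ B| / |A| ≥ 1/4 — false.
(e) spring: |A| = 8, |A ∩ B| = 6; needs |A ∩ B| / |A| > 3/4 — false.

0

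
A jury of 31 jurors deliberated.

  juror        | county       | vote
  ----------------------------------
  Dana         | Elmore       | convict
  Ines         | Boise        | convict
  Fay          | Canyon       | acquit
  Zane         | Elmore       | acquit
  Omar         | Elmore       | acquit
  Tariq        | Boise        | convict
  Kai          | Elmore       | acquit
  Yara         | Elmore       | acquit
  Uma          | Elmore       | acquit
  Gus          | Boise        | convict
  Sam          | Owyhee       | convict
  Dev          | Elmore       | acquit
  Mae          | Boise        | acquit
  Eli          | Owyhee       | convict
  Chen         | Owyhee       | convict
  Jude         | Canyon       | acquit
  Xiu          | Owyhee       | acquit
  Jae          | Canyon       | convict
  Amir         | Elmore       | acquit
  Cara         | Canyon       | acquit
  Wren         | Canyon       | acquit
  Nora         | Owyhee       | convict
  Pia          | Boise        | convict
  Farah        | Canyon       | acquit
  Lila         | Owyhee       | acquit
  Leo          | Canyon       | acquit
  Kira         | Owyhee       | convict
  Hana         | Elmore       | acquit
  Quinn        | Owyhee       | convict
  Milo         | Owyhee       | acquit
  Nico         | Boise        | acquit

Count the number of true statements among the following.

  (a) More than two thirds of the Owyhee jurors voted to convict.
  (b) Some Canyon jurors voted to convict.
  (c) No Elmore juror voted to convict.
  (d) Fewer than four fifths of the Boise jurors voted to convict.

2

(a) Owyhee: |A| = 9, |A ∩ B| = 6; needs |A ∩ B| / |A| > 2/3 — false.
(b) Canyon: |A| = 7, |A ∩ B| = 1; needs A ∩ B ≠ ∅ (|A ∩ B| ≥ 1) — true.
(c) Elmore: |A| = 9, |A ∩ B| = 1; needs A ∩ B = ∅ (|A ∩ B| = 0) — false.
(d) Boise: |A| = 6, |A ∩ B| = 4; needs |A ∩ B| / |A| < 4/5 — true.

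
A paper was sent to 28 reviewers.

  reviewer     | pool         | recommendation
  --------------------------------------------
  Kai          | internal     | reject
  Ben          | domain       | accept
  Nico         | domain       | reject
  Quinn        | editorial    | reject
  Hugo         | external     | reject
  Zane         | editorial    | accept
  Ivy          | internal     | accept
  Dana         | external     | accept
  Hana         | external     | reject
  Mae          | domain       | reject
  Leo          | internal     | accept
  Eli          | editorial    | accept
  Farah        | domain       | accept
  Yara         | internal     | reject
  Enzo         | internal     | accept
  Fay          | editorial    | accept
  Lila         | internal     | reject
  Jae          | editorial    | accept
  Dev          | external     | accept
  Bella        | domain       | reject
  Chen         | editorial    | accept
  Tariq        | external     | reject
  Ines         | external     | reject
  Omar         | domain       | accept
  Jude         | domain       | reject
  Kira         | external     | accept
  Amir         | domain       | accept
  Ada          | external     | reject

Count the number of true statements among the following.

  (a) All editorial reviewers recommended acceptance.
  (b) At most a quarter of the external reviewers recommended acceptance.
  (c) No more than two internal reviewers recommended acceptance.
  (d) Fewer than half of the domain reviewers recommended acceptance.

(a) editorial: |A| = 6, |A ∩ B| = 5; needs A ⊆ B, i.e. every element of A is in B (|A ∖ B| = 0) — false.
(b) external: |A| = 8, |A ∩ B| = 3; needs |A ∩ B| / |A| ≤ 1/4 — false.
(c) internal: |A| = 6, |A ∩ B| = 3; needs |A ∩ B| ≤ 2 — false.
(d) domain: |A| = 8, |A ∩ B| = 4; needs |A ∩ B| < |A ∖ B| — false.

0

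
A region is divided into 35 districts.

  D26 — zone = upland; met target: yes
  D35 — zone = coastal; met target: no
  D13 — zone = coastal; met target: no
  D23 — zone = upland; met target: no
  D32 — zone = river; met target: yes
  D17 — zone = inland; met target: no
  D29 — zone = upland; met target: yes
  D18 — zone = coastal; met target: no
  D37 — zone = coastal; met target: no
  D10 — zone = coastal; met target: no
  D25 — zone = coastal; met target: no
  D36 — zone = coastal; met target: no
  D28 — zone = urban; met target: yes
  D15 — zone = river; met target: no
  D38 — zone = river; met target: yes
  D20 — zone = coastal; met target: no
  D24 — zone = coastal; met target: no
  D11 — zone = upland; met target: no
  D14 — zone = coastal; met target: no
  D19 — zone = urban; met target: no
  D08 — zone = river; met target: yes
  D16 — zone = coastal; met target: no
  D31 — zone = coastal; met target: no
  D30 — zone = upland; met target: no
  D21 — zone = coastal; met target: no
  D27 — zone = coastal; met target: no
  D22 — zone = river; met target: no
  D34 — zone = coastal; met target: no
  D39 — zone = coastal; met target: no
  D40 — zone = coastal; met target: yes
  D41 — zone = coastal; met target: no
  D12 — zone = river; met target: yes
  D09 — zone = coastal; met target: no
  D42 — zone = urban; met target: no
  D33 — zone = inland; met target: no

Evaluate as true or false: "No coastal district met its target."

'No coastal district met its target' holds iff A ∩ B = ∅ (|A ∩ B| = 0).
|A| = 19, |A ∩ B| = 1, |A ∖ B| = 18.
So the statement is false.

False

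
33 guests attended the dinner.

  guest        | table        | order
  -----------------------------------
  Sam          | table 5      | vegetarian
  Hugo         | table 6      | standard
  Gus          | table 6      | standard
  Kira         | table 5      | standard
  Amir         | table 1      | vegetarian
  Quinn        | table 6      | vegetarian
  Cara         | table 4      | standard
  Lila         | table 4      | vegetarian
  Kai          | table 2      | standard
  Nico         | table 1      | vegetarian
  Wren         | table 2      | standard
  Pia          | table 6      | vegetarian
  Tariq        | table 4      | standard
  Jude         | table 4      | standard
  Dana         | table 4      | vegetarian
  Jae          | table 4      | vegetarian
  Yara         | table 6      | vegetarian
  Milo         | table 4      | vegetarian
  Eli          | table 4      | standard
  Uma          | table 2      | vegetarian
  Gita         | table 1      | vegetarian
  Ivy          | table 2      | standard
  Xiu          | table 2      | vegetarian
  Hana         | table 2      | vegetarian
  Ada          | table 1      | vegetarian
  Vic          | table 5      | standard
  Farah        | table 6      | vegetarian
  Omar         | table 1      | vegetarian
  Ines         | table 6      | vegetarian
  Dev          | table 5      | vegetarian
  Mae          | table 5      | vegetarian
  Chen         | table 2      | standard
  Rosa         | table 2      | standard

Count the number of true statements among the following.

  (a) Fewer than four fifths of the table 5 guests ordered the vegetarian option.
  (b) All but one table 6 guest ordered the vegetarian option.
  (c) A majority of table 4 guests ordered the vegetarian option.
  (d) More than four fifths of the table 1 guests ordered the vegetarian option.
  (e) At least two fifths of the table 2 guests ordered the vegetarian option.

(a) table 5: |A| = 5, |A ∩ B| = 3; needs |A ∩ B| / |A| < 4/5 — true.
(b) table 6: |A| = 7, |A ∩ B| = 5; needs |A ∖ B| = 1 — false.
(c) table 4: |A| = 8, |A ∩ B| = 4; needs |A ∩ B| > |A ∖ B| — false.
(d) table 1: |A| = 5, |A ∩ B| = 5; needs |A ∩ B| / |A| > 4/5 — true.
(e) table 2: |A| = 8, |A ∩ B| = 3; needs |A ∩ B| / |A| ≥ 2/5 — false.

2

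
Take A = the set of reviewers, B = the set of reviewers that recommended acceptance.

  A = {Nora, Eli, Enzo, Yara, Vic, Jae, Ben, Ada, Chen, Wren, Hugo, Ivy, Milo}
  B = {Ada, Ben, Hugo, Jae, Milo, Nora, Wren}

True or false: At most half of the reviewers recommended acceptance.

False

The determiner here denotes the relation: |A ∩ B| ≤ |A ∖ B|.
A (the restrictor) = {Nora, Eli, Enzo, Yara, Vic, Jae, Ben, Ada, Chen, Wren, Hugo, Ivy, Milo}, |A| = 13.
A ∩ B = {Nora, Jae, Ben, Ada, Wren, Hugo, Milo}, so |A ∩ B| = 7.
A ∖ B = {Eli, Enzo, Yara, Vic, Chen, Ivy}, so |A ∖ B| = 6.
7 > 6, so the statement is false.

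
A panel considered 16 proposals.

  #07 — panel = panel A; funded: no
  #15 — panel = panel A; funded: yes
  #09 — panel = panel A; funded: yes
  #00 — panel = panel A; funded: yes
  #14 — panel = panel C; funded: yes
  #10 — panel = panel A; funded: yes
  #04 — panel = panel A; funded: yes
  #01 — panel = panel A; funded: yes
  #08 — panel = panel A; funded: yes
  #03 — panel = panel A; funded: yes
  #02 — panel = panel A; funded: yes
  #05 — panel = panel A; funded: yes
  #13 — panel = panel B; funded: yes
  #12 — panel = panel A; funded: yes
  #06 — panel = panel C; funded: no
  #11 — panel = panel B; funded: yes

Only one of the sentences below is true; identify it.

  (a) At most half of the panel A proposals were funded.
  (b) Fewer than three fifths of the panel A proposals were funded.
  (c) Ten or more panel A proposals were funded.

(c)

|A| = 12, |A ∩ B| = 11, |A ∖ B| = 1.
(a) requires |A ∩ B| ≤ |A ∖ B|: false.
(b) requires |A ∩ B| / |A| < 3/5: false.
(c) requires |A ∩ B| ≥ 10: true.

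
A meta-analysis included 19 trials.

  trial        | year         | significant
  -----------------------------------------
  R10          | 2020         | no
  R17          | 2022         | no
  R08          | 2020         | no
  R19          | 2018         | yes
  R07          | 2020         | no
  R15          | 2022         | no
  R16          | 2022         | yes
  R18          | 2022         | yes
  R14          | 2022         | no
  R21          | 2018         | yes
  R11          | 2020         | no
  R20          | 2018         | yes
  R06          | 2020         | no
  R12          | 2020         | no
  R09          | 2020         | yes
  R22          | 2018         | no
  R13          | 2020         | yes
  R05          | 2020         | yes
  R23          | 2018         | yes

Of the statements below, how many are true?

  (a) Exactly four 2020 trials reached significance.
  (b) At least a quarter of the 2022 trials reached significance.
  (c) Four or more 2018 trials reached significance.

2

(a) 2020: |A| = 9, |A ∩ B| = 3; needs |A ∩ B| = 4 — false.
(b) 2022: |A| = 5, |A ∩ B| = 2; needs |A ∩ B| / |A| ≥ 1/4 — true.
(c) 2018: |A| = 5, |A ∩ B| = 4; needs |A ∩ B| ≥ 4 — true.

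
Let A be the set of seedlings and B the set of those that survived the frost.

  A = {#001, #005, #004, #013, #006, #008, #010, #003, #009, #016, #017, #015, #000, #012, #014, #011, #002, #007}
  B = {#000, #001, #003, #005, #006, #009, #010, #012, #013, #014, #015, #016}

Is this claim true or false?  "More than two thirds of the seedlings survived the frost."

False

The determiner here denotes the relation: |A ∩ B| / |A| > 2/3.
|A| = 18, |A ∩ B| = 12, |A ∖ B| = 6.
|A ∩ B|/|A| = 12/18, so the statement is false.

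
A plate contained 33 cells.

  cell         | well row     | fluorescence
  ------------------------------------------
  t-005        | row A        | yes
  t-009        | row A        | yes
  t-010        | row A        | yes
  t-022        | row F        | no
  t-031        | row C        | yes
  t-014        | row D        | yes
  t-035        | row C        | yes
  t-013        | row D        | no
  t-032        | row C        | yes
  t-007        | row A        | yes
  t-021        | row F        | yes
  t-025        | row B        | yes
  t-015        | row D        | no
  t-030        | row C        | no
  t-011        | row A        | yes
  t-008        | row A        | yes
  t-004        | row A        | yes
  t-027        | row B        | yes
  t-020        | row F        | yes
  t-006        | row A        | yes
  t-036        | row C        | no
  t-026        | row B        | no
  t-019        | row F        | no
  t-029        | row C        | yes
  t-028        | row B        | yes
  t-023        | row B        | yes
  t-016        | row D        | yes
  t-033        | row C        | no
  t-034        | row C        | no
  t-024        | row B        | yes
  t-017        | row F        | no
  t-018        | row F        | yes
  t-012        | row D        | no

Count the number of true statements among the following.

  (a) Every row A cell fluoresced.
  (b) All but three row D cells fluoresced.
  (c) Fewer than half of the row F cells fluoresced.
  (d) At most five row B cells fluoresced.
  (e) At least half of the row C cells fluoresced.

4

(a) row A: |A| = 8, |A ∩ B| = 8; needs A ⊆ B, i.e. every element of A is in B (|A ∖ B| = 0) — true.
(b) row D: |A| = 5, |A ∩ B| = 2; needs |A ∖ B| = 3 — true.
(c) row F: |A| = 6, |A ∩ B| = 3; needs |A ∩ B| < |A ∖ B| — false.
(d) row B: |A| = 6, |A ∩ B| = 5; needs |A ∩ B| ≤ 5 — true.
(e) row C: |A| = 8, |A ∩ B| = 4; needs |A ∩ B| ≥ |A ∖ B| — true.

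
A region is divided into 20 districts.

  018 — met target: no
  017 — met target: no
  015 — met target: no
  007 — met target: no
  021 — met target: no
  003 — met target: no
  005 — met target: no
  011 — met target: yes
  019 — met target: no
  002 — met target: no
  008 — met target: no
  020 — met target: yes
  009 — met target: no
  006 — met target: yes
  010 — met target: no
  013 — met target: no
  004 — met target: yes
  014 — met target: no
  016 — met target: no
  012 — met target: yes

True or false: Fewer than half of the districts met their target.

Truth condition: |A ∩ B| < |A ∖ B|.
|A| = 20, |A ∩ B| = 5, |A ∖ B| = 15.
5 < 15, so the statement is true.

True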